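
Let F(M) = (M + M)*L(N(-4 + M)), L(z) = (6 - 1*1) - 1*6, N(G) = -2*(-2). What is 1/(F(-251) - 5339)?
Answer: -1/4837 ≈ -0.00020674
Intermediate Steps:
N(G) = 4
L(z) = -1 (L(z) = (6 - 1) - 6 = 5 - 6 = -1)
F(M) = -2*M (F(M) = (M + M)*(-1) = (2*M)*(-1) = -2*M)
1/(F(-251) - 5339) = 1/(-2*(-251) - 5339) = 1/(502 - 5339) = 1/(-4837) = -1/4837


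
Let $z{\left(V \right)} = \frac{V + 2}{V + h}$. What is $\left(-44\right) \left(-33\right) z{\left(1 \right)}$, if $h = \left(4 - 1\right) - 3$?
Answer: $4356$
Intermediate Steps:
$h = 0$ ($h = 3 - 3 = 0$)
$z{\left(V \right)} = \frac{2 + V}{V}$ ($z{\left(V \right)} = \frac{V + 2}{V + 0} = \frac{2 + V}{V}$)
$\left(-44\right) \left(-33\right) z{\left(1 \right)} = \left(-44\right) \left(-33\right) \frac{2 + 1}{1} = 1452 \cdot 1 \cdot 3 = 1452 \cdot 3 = 4356$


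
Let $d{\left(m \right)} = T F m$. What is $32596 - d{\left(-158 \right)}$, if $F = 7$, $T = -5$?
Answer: $27066$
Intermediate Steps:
$d{\left(m \right)} = - 35 m$ ($d{\left(m \right)} = \left(-5\right) 7 m = - 35 m$)
$32596 - d{\left(-158 \right)} = 32596 - \left(-35\right) \left(-158\right) = 32596 - 5530 = 27066$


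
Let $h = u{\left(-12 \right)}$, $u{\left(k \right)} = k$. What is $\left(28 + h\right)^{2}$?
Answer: $256$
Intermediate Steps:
$h = -12$
$\left(28 + h\right)^{2} = \left(28 - 12\right)^{2} = 16^{2} = 256$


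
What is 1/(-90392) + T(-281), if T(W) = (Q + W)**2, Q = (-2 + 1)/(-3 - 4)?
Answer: 349379181103/4429208 ≈ 78881.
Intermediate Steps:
Q = 1/7 (Q = -1/(-7) = -1*(-1/7) = 1/7 ≈ 0.14286)
T(W) = (1/7 + W)**2
1/(-90392) + T(-281) = 1/(-90392) + (1 + 7*(-281))**2/49 = -1/90392 + (1 - 1967)**2/49 = -1/90392 + (1/49)*(-1966)**2 = -1/90392 + (1/49)*3865156 = -1/90392 + 3865156/49 = 349379181103/4429208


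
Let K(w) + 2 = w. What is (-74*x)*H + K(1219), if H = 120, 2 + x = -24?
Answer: 232097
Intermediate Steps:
x = -26 (x = -2 - 24 = -26)
K(w) = -2 + w
(-74*x)*H + K(1219) = -74*(-26)*120 + (-2 + 1219) = 1924*120 + 1217 = 230880 + 1217 = 232097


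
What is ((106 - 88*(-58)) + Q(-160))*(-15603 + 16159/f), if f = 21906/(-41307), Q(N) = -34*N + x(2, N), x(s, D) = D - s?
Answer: -588073306996/1217 ≈ -4.8322e+8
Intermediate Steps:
Q(N) = -2 - 33*N (Q(N) = -34*N + (N - 1*2) = -34*N + (N - 2) = -34*N + (-2 + N) = -2 - 33*N)
f = -7302/13769 (f = 21906*(-1/41307) = -7302/13769 ≈ -0.53032)
((106 - 88*(-58)) + Q(-160))*(-15603 + 16159/f) = ((106 - 88*(-58)) + (-2 - 33*(-160)))*(-15603 + 16159/(-7302/13769)) = ((106 + 5104) + (-2 + 5280))*(-15603 + 16159*(-13769/7302)) = (5210 + 5278)*(-15603 - 222493271/7302) = 10488*(-336426377/7302) = -588073306996/1217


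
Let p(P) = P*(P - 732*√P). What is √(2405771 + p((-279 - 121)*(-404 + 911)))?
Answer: √(41130245771 + 38596896000*I*√3) ≈ 2.4456e+5 + 1.3668e+5*I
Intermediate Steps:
√(2405771 + p((-279 - 121)*(-404 + 911))) = √(2405771 + (((-279 - 121)*(-404 + 911))² - 732*(-404 + 911)^(3/2)*(-279 - 121)^(3/2))) = √(2405771 + ((-400*507)² - 732*(-52728000*I*√3))) = √(2405771 + ((-202800)² - (-38596896000)*I*√3)) = √(2405771 + (41127840000 - (-38596896000)*I*√3)) = √(2405771 + (41127840000 + 38596896000*I*√3)) = √(41130245771 + 38596896000*I*√3)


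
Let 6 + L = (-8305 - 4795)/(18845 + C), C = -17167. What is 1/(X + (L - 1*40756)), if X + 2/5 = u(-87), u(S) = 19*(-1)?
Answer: -4195/171110723 ≈ -2.4516e-5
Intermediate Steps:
u(S) = -19
X = -97/5 (X = -⅖ - 19 = -97/5 ≈ -19.400)
L = -11584/839 (L = -6 + (-8305 - 4795)/(18845 - 17167) = -6 - 13100/1678 = -6 - 13100*1/1678 = -6 - 6550/839 = -11584/839 ≈ -13.807)
1/(X + (L - 1*40756)) = 1/(-97/5 + (-11584/839 - 1*40756)) = 1/(-97/5 + (-11584/839 - 40756)) = 1/(-97/5 - 34205868/839) = 1/(-171110723/4195) = -4195/171110723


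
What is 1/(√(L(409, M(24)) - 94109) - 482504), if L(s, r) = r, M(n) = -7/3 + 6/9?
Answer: -361878/174607653095 - I*√211749/349215306190 ≈ -2.0725e-6 - 1.3177e-9*I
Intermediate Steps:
M(n) = -5/3 (M(n) = -7*⅓ + 6*(⅑) = -7/3 + ⅔ = -5/3)
1/(√(L(409, M(24)) - 94109) - 482504) = 1/(√(-5/3 - 94109) - 482504) = 1/(√(-282332/3) - 482504) = 1/(2*I*√211749/3 - 482504) = 1/(-482504 + 2*I*√211749/3)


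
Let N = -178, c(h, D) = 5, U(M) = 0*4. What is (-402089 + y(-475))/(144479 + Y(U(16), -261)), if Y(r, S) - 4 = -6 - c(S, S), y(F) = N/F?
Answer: -190992097/68624200 ≈ -2.7832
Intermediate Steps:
U(M) = 0
y(F) = -178/F
Y(r, S) = -7 (Y(r, S) = 4 + (-6 - 1*5) = 4 + (-6 - 5) = 4 - 11 = -7)
(-402089 + y(-475))/(144479 + Y(U(16), -261)) = (-402089 - 178/(-475))/(144479 - 7) = (-402089 - 178*(-1/475))/144472 = (-402089 + 178/475)*(1/144472) = -190992097/475*1/144472 = -190992097/68624200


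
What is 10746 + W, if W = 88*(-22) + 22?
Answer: 8832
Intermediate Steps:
W = -1914 (W = -1936 + 22 = -1914)
10746 + W = 10746 - 1914 = 8832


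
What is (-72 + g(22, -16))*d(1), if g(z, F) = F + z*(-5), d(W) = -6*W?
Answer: 1188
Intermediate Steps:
g(z, F) = F - 5*z
(-72 + g(22, -16))*d(1) = (-72 + (-16 - 5*22))*(-6*1) = (-72 + (-16 - 110))*(-6) = (-72 - 126)*(-6) = -198*(-6) = 1188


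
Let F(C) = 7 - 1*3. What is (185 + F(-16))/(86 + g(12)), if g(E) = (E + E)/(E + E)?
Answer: 63/29 ≈ 2.1724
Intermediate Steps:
g(E) = 1 (g(E) = (2*E)/((2*E)) = (2*E)*(1/(2*E)) = 1)
F(C) = 4 (F(C) = 7 - 3 = 4)
(185 + F(-16))/(86 + g(12)) = (185 + 4)/(86 + 1) = 189/87 = 189*(1/87) = 63/29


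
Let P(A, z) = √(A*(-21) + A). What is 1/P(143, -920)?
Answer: -I*√715/1430 ≈ -0.018699*I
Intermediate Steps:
P(A, z) = 2*√5*√(-A) (P(A, z) = √(-21*A + A) = √(-20*A) = 2*√5*√(-A))
1/P(143, -920) = 1/(2*√5*√(-1*143)) = 1/(2*√5*√(-143)) = 1/(2*√5*(I*√143)) = 1/(2*I*√715) = -I*√715/1430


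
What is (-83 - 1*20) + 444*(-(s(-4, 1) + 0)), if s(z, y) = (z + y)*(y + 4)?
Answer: 6557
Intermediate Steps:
s(z, y) = (4 + y)*(y + z) (s(z, y) = (y + z)*(4 + y) = (4 + y)*(y + z))
(-83 - 1*20) + 444*(-(s(-4, 1) + 0)) = (-83 - 1*20) + 444*(-((1² + 4*1 + 4*(-4) + 1*(-4)) + 0)) = (-83 - 20) + 444*(-((1 + 4 - 16 - 4) + 0)) = -103 + 444*(-(-15 + 0)) = -103 + 444*(-1*(-15)) = -103 + 444*15 = -103 + 6660 = 6557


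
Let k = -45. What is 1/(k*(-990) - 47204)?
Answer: -1/2654 ≈ -0.00037679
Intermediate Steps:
1/(k*(-990) - 47204) = 1/(-45*(-990) - 47204) = 1/(44550 - 47204) = 1/(-2654) = -1/2654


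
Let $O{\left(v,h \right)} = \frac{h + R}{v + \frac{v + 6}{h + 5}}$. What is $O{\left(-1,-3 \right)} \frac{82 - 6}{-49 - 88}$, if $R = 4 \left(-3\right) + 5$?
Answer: $\frac{1520}{411} \approx 3.6983$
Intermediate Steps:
$R = -7$ ($R = -12 + 5 = -7$)
$O{\left(v,h \right)} = \frac{-7 + h}{v + \frac{6 + v}{5 + h}}$ ($O{\left(v,h \right)} = \frac{h - 7}{v + \frac{v + 6}{h + 5}} = \frac{-7 + h}{v + \frac{6 + v}{5 + h}}$)
$O{\left(-1,-3 \right)} \frac{82 - 6}{-49 - 88} = \frac{-35 + \left(-3\right)^{2} - -6}{6 + 6 \left(-1\right) - -3} \frac{82 - 6}{-49 - 88} = \frac{-35 + 9 + 6}{6 - 6 + 3} \frac{76}{-137} = \frac{1}{3} \left(-20\right) 76 \left(- \frac{1}{137}\right) = \frac{1}{3} \left(-20\right) \left(- \frac{76}{137}\right) = \left(- \frac{20}{3}\right) \left(- \frac{76}{137}\right) = \frac{1520}{411}$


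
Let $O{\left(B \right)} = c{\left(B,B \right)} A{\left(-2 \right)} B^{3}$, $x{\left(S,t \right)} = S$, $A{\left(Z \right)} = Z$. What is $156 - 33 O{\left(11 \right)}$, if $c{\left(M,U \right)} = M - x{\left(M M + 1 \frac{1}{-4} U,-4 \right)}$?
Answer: $- \frac{18842655}{2} \approx -9.4213 \cdot 10^{6}$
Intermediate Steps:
$c{\left(M,U \right)} = M - M^{2} + \frac{U}{4}$ ($c{\left(M,U \right)} = M - \left(M M + 1 \frac{1}{-4} U\right) = M - \left(M^{2} + 1 \left(- \frac{1}{4}\right) U\right) = M - \left(M^{2} - \frac{U}{4}\right) = M - M^{2} + \frac{U}{4}$)
$O{\left(B \right)} = B^{3} \left(2 B^{2} - \frac{5 B}{2}\right)$ ($O{\left(B \right)} = \left(B - B^{2} + \frac{B}{4}\right) \left(-2\right) B^{3} = \left(- B^{2} + \frac{5 B}{4}\right) \left(-2\right) B^{3} = \left(2 B^{2} - \frac{5 B}{2}\right) B^{3} = B^{3} \left(2 B^{2} - \frac{5 B}{2}\right)$)
$156 - 33 O{\left(11 \right)} = 156 - 33 \frac{11^{4} \left(-5 + 4 \cdot 11\right)}{2} = 156 - 33 \cdot \frac{1}{2} \cdot 14641 \left(-5 + 44\right) = 156 - 33 \cdot \frac{1}{2} \cdot 14641 \cdot 39 = 156 - \frac{18842967}{2} = - \frac{18842655}{2}$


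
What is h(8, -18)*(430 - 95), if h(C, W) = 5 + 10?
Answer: 5025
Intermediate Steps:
h(C, W) = 15
h(8, -18)*(430 - 95) = 15*(430 - 95) = 15*335 = 5025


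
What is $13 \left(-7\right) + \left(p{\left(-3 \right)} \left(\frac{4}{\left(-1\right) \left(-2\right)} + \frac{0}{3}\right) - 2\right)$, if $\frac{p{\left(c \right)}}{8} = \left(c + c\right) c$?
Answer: $195$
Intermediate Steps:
$p{\left(c \right)} = 16 c^{2}$ ($p{\left(c \right)} = 8 \left(c + c\right) c = 8 \cdot 2 c c = 8 \cdot 2 c^{2} = 16 c^{2}$)
$13 \left(-7\right) + \left(p{\left(-3 \right)} \left(\frac{4}{\left(-1\right) \left(-2\right)} + \frac{0}{3}\right) - 2\right) = 13 \left(-7\right) - \left(2 - 16 \left(-3\right)^{2} \left(\frac{4}{\left(-1\right) \left(-2\right)} + \frac{0}{3}\right)\right) = -91 - \left(2 - 16 \cdot 9 \left(\frac{4}{2} + 0 \cdot \frac{1}{3}\right)\right) = -91 - \left(2 - 144 \left(4 \cdot \frac{1}{2} + 0\right)\right) = -91 - \left(2 - 144 \left(2 + 0\right)\right) = -91 + \left(144 \cdot 2 - 2\right) = -91 + \left(288 - 2\right) = -91 + 286 = 195$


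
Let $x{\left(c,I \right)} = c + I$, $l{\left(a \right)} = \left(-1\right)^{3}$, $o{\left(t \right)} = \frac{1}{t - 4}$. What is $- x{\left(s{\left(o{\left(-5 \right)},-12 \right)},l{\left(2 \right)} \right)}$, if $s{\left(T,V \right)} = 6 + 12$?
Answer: $-17$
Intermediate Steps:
$o{\left(t \right)} = \frac{1}{-4 + t}$
$s{\left(T,V \right)} = 18$
$l{\left(a \right)} = -1$
$x{\left(c,I \right)} = I + c$
$- x{\left(s{\left(o{\left(-5 \right)},-12 \right)},l{\left(2 \right)} \right)} = - (-1 + 18) = \left(-1\right) 17 = -17$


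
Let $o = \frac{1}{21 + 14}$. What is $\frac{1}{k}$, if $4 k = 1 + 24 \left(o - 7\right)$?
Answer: $- \frac{140}{5821} \approx -0.024051$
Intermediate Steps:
$o = \frac{1}{35} \approx 0.028571$
$k = - \frac{5821}{140}$ ($k = \frac{1 + 24 \left(\frac{1}{35} - 7\right)}{4} = \frac{1 + 24 \left(- \frac{244}{35}\right)}{4} = \frac{1 - \frac{5856}{35}}{4} = \frac{1}{4} \left(- \frac{5821}{35}\right) = - \frac{5821}{140} \approx -41.579$)
$\frac{1}{k} = \frac{1}{- \frac{5821}{140}} = - \frac{140}{5821}$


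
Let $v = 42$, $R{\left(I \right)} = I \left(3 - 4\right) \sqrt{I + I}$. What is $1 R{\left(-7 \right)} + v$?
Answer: $42 + 7 i \sqrt{14} \approx 42.0 + 26.192 i$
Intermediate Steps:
$R{\left(I \right)} = - \sqrt{2} I^{\frac{3}{2}}$ ($R{\left(I \right)} = I \left(-1\right) \sqrt{2 I} = - I \sqrt{2} \sqrt{I} = - \sqrt{2} I^{\frac{3}{2}}$)
$1 R{\left(-7 \right)} + v = 1 \left(- \sqrt{2} \left(-7\right)^{\frac{3}{2}}\right) + 42 = 1 \left(- \sqrt{2} \left(- 7 i \sqrt{7}\right)\right) + 42 = 1 \cdot 7 i \sqrt{14} + 42 = 7 i \sqrt{14} + 42 = 42 + 7 i \sqrt{14}$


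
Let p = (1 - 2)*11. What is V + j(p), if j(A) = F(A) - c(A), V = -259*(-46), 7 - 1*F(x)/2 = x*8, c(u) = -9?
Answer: 12113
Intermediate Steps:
F(x) = 14 - 16*x (F(x) = 14 - 2*x*8 = 14 - 16*x)
V = 11914
p = -11 (p = -1*11 = -11)
j(A) = 23 - 16*A (j(A) = (14 - 16*A) - 1*(-9) = (14 - 16*A) + 9 = 23 - 16*A)
V + j(p) = 11914 + (23 - 16*(-11)) = 11914 + (23 + 176) = 11914 + 199 = 12113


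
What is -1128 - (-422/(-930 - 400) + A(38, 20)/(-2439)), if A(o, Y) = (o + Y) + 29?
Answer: -609999818/540645 ≈ -1128.3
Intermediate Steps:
A(o, Y) = 29 + Y + o (A(o, Y) = (Y + o) + 29 = 29 + Y + o)
-1128 - (-422/(-930 - 400) + A(38, 20)/(-2439)) = -1128 - (-422/(-930 - 400) + (29 + 20 + 38)/(-2439)) = -1128 - (-422/(-1330) + 87*(-1/2439)) = -1128 - (-422*(-1/1330) - 29/813) = -1128 - (211/665 - 29/813) = -1128 - 1*152258/540645 = -1128 - 152258/540645 = -609999818/540645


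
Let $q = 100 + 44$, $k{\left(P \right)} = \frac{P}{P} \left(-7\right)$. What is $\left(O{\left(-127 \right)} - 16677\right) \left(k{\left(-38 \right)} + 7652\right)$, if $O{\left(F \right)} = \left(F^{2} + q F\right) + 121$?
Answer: $-143076175$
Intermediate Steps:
$k{\left(P \right)} = -7$ ($k{\left(P \right)} = 1 \left(-7\right) = -7$)
$q = 144$
$O{\left(F \right)} = 121 + F^{2} + 144 F$ ($O{\left(F \right)} = \left(F^{2} + 144 F\right) + 121 = 121 + F^{2} + 144 F$)
$\left(O{\left(-127 \right)} - 16677\right) \left(k{\left(-38 \right)} + 7652\right) = \left(\left(121 + \left(-127\right)^{2} + 144 \left(-127\right)\right) - 16677\right) \left(-7 + 7652\right) = \left(\left(121 + 16129 - 18288\right) - 16677\right) 7645 = \left(-2038 - 16677\right) 7645 = \left(-18715\right) 7645 = -143076175$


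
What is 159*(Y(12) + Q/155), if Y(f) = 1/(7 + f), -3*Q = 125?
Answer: -20246/589 ≈ -34.374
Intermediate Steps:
Q = -125/3 (Q = -1/3*125 = -125/3 ≈ -41.667)
159*(Y(12) + Q/155) = 159*(1/(7 + 12) - 125/3/155) = 159*(1/19 - 125/3*1/155) = 159*(1/19 - 25/93) = 159*(-382/1767) = -20246/589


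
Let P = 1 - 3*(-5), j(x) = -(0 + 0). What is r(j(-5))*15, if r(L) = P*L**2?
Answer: 0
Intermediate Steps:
j(x) = 0 (j(x) = -1*0 = 0)
P = 16 (P = 1 + 15 = 16)
r(L) = 16*L**2
r(j(-5))*15 = (16*0**2)*15 = (16*0)*15 = 0*15 = 0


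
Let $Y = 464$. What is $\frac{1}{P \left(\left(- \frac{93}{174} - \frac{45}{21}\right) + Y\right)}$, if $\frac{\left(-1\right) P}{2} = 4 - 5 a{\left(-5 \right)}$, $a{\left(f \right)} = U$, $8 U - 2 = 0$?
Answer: $- \frac{812}{2060267} \approx -0.00039412$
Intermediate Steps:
$U = \frac{1}{4}$ ($U = \frac{1}{4} + \frac{1}{8} \cdot 0 = \frac{1}{4} + 0 = \frac{1}{4} \approx 0.25$)
$a{\left(f \right)} = \frac{1}{4}$
$P = - \frac{11}{2}$ ($P = - 2 \left(4 - \frac{5}{4}\right) = \left(-2\right) \frac{11}{4} = - \frac{11}{2} \approx -5.5$)
$\frac{1}{P \left(\left(- \frac{93}{174} - \frac{45}{21}\right) + Y\right)} = \frac{1}{\left(- \frac{11}{2}\right) \left(\left(- \frac{93}{174} - \frac{45}{21}\right) + 464\right)} = - \frac{2}{11 \left(\left(\left(-93\right) \frac{1}{174} - \frac{15}{7}\right) + 464\right)} = - \frac{2}{11 \left(\left(- \frac{31}{58} - \frac{15}{7}\right) + 464\right)} = - \frac{2}{11 \left(- \frac{1087}{406} + 464\right)} = - \frac{2}{11 \cdot \frac{187297}{406}} = \left(- \frac{2}{11}\right) \frac{406}{187297} = - \frac{812}{2060267}$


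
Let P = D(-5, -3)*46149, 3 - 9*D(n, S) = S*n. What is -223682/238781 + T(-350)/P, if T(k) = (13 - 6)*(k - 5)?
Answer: -13170230039/14692672492 ≈ -0.89638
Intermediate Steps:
D(n, S) = 1/3 - S*n/9
T(k) = -35 + 7*k (T(k) = 7*(-5 + k) = -35 + 7*k)
P = -61532 (P = (1/3 - 1/9*(-3)*(-5))*46149 = (1/3 - 5/3)*46149 = -4/3*46149 = -61532)
-223682/238781 + T(-350)/P = -223682/238781 + (-35 + 7*(-350))/(-61532) = -223682*1/238781 + (-35 - 2450)*(-1/61532) = -223682/238781 - 2485*(-1/61532) = -223682/238781 + 2485/61532 = -13170230039/14692672492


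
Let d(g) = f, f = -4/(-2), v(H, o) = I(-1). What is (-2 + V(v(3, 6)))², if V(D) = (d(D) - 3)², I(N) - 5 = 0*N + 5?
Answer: 1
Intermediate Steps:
I(N) = 10 (I(N) = 5 + (0*N + 5) = 5 + (0 + 5) = 5 + 5 = 10)
v(H, o) = 10
f = 2 (f = -4*(-½) = 2)
d(g) = 2
V(D) = 1 (V(D) = (2 - 3)² = (-1)² = 1)
(-2 + V(v(3, 6)))² = (-2 + 1)² = (-1)² = 1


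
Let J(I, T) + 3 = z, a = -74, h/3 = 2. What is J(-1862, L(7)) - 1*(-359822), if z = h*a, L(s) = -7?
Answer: 359375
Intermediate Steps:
h = 6 (h = 3*2 = 6)
z = -444 (z = 6*(-74) = -444)
J(I, T) = -447 (J(I, T) = -3 - 444 = -447)
J(-1862, L(7)) - 1*(-359822) = -447 - 1*(-359822) = -447 + 359822 = 359375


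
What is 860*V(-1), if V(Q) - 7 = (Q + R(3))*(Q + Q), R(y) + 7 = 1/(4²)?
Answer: 39345/2 ≈ 19673.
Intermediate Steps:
R(y) = -111/16 (R(y) = -7 + 1/(4²) = -7 + 1/16 = -111/16)
V(Q) = 7 + 2*Q*(-111/16 + Q) (V(Q) = 7 + (Q - 111/16)*(Q + Q) = 7 + (-111/16 + Q)*(2*Q) = 7 + 2*Q*(-111/16 + Q))
860*V(-1) = 860*(7 + 2*(-1)² - 111/8*(-1)) = 860*(7 + 2*1 + 111/8) = 860*(7 + 2 + 111/8) = 860*(183/8) = 39345/2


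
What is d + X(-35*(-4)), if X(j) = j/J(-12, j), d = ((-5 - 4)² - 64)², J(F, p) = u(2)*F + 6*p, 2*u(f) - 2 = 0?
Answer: 59858/207 ≈ 289.17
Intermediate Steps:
u(f) = 1 (u(f) = 1 + (½)*0 = 1 + 0 = 1)
J(F, p) = F + 6*p (J(F, p) = 1*F + 6*p = F + 6*p)
d = 289 (d = ((-9)² - 64)² = (81 - 64)² = 17² = 289)
X(j) = j/(-12 + 6*j)
d + X(-35*(-4)) = 289 + (-35*(-4))/(6*(-2 - 35*(-4))) = 289 + (⅙)*140/(-2 + 140) = 289 + (⅙)*140/138 = 289 + (⅙)*140*(1/138) = 289 + 35/207 = 59858/207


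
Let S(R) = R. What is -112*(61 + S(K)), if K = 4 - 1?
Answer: -7168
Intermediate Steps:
K = 3
-112*(61 + S(K)) = -112*(61 + 3) = -112*64 = -7168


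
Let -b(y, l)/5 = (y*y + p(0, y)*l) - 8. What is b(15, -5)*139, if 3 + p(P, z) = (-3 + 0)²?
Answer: -129965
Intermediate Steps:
p(P, z) = 6 (p(P, z) = -3 + (-3 + 0)² = -3 + (-3)² = -3 + 9 = 6)
b(y, l) = 40 - 30*l - 5*y² (b(y, l) = -5*((y*y + 6*l) - 8) = -5*((y² + 6*l) - 8) = -5*(-8 + y² + 6*l) = 40 - 30*l - 5*y²)
b(15, -5)*139 = (40 - 30*(-5) - 5*15²)*139 = (40 + 150 - 5*225)*139 = (40 + 150 - 1125)*139 = -935*139 = -129965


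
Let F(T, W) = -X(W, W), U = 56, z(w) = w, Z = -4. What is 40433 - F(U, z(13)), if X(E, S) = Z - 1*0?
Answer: 40429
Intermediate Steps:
X(E, S) = -4 (X(E, S) = -4 - 1*0 = -4 + 0 = -4)
F(T, W) = 4 (F(T, W) = -1*(-4) = 4)
40433 - F(U, z(13)) = 40433 - 1*4 = 40433 - 4 = 40429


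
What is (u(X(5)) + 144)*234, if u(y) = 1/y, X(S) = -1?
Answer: 33462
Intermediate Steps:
u(y) = 1/y
(u(X(5)) + 144)*234 = (1/(-1) + 144)*234 = (-1 + 144)*234 = 143*234 = 33462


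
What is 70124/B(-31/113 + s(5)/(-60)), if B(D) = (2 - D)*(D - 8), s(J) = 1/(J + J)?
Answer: -322348808160000/86587030369 ≈ -3722.8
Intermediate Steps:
s(J) = 1/(2*J)
B(D) = (-8 + D)*(2 - D) (B(D) = (2 - D)*(-8 + D) = (-8 + D)*(2 - D))
70124/B(-31/113 + s(5)/(-60)) = 70124/(-16 - (-31/113 + ((1/2)/5)/(-60))**2 + 10*(-31/113 + ((1/2)/5)/(-60))) = 70124/(-16 - (-31*1/113 + ((1/2)*(1/5))*(-1/60))**2 + 10*(-31*1/113 + ((1/2)*(1/5))*(-1/60))) = 70124/(-16 - (-31/113 + (1/10)*(-1/60))**2 + 10*(-31/113 + (1/10)*(-1/60))) = 70124/(-16 - (-31/113 - 1/600)**2 + 10*(-31/113 - 1/600)) = 70124/(-16 - (-18713/67800)**2 + 10*(-18713/67800)) = 70124/(-16 - 1*350176369/4596840000 - 18713/6780) = 70124/(-16 - 350176369/4596840000 - 18713/6780) = 70124/(-86587030369/4596840000) = 70124*(-4596840000/86587030369) = -322348808160000/86587030369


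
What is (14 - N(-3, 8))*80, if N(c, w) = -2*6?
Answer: 2080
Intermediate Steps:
N(c, w) = -12
(14 - N(-3, 8))*80 = (14 - 1*(-12))*80 = (14 + 12)*80 = 26*80 = 2080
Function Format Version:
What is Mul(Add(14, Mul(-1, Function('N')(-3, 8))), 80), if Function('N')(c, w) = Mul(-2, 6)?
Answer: 2080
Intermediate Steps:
Function('N')(c, w) = -12
Mul(Add(14, Mul(-1, Function('N')(-3, 8))), 80) = Mul(Add(14, Mul(-1, -12)), 80) = Mul(Add(14, 12), 80) = Mul(26, 80) = 2080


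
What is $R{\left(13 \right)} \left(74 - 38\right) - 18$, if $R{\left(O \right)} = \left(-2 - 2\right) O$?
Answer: $-1890$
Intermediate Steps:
$R{\left(O \right)} = - 4 O$
$R{\left(13 \right)} \left(74 - 38\right) - 18 = \left(-4\right) 13 \left(74 - 38\right) - 18 = \left(-52\right) 36 - 18 = -1872 - 18 = -1890$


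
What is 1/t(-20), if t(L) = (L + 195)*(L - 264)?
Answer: -1/49700 ≈ -2.0121e-5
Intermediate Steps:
t(L) = (-264 + L)*(195 + L) (t(L) = (195 + L)*(-264 + L) = (-264 + L)*(195 + L))
1/t(-20) = 1/(-51480 + (-20)² - 69*(-20)) = 1/(-51480 + 400 + 1380) = 1/(-49700) = -1/49700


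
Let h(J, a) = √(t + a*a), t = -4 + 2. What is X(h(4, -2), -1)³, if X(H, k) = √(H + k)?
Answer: (-1 + √2)^(3/2) ≈ 0.26659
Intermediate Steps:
t = -2
h(J, a) = √(-2 + a²) (h(J, a) = √(-2 + a*a) = √(-2 + a²))
X(h(4, -2), -1)³ = (√(√(-2 + (-2)²) - 1))³ = (√(√(-2 + 4) - 1))³ = (√(√2 - 1))³ = (√(-1 + √2))³ = (-1 + √2)^(3/2)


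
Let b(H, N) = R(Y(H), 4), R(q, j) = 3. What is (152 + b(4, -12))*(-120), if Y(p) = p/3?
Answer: -18600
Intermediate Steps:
Y(p) = p/3 (Y(p) = p*(⅓) = p/3)
b(H, N) = 3
(152 + b(4, -12))*(-120) = (152 + 3)*(-120) = 155*(-120) = -18600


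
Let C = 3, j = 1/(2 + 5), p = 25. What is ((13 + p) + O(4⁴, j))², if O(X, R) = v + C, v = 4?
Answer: 2025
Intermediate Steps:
j = ⅐ (j = 1/7 = ⅐ ≈ 0.14286)
O(X, R) = 7 (O(X, R) = 4 + 3 = 7)
((13 + p) + O(4⁴, j))² = ((13 + 25) + 7)² = (38 + 7)² = 45² = 2025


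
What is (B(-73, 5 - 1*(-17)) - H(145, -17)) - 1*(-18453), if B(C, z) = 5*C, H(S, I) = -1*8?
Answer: 18096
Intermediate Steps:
H(S, I) = -8
(B(-73, 5 - 1*(-17)) - H(145, -17)) - 1*(-18453) = (5*(-73) - 1*(-8)) - 1*(-18453) = (-365 + 8) + 18453 = -357 + 18453 = 18096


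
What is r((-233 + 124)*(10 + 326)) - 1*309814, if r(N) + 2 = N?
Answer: -346440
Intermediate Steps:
r(N) = -2 + N
r((-233 + 124)*(10 + 326)) - 1*309814 = (-2 + (-233 + 124)*(10 + 326)) - 1*309814 = (-2 - 109*336) - 309814 = (-2 - 36624) - 309814 = -36626 - 309814 = -346440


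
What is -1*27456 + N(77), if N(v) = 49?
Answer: -27407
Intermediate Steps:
-1*27456 + N(77) = -1*27456 + 49 = -27456 + 49 = -27407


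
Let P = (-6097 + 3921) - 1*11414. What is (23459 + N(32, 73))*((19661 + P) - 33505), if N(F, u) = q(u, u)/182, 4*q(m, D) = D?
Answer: -234262012325/364 ≈ -6.4358e+8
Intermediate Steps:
q(m, D) = D/4
P = -13590 (P = -2176 - 11414 = -13590)
N(F, u) = u/728 (N(F, u) = (u/4)/182 = (u/4)*(1/182) = u/728)
(23459 + N(32, 73))*((19661 + P) - 33505) = (23459 + (1/728)*73)*((19661 - 13590) - 33505) = (23459 + 73/728)*(6071 - 33505) = (17078225/728)*(-27434) = -234262012325/364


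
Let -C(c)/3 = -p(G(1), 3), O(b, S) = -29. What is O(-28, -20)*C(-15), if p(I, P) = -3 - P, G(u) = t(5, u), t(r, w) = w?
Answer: 522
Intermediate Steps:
G(u) = u
C(c) = -18 (C(c) = -(-3)*(-3 - 1*3) = -(-3)*(-3 - 3) = -(-3)*(-6) = -3*6 = -18)
O(-28, -20)*C(-15) = -29*(-18) = 522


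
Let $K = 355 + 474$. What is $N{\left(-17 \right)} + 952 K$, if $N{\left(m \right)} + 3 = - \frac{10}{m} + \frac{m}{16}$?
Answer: $\frac{214663631}{272} \approx 7.892 \cdot 10^{5}$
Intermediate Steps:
$N{\left(m \right)} = -3 - \frac{10}{m} + \frac{m}{16}$ ($N{\left(m \right)} = -3 + \left(- \frac{10}{m} + \frac{m}{16}\right) = -3 - \frac{10}{m} + \frac{m}{16}$)
$K = 829$
$N{\left(-17 \right)} + 952 K = \left(-3 - \frac{10}{-17} + \frac{1}{16} \left(-17\right)\right) + 952 \cdot 829 = \left(-3 - - \frac{10}{17} - \frac{17}{16}\right) + 789208 = \left(-3 + \frac{10}{17} - \frac{17}{16}\right) + 789208 = - \frac{945}{272} + 789208 = \frac{214663631}{272}$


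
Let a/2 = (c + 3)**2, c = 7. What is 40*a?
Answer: 8000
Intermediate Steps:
a = 200 (a = 2*(7 + 3)**2 = 2*10**2 = 2*100 = 200)
40*a = 40*200 = 8000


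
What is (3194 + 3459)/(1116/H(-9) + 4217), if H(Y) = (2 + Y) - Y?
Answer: 6653/4775 ≈ 1.3933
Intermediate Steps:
H(Y) = 2
(3194 + 3459)/(1116/H(-9) + 4217) = (3194 + 3459)/(1116/2 + 4217) = 6653/(1116*(1/2) + 4217) = 6653/(558 + 4217) = 6653/4775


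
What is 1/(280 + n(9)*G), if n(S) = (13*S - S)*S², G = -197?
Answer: -1/1723076 ≈ -5.8036e-7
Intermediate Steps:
n(S) = 12*S³ (n(S) = (12*S)*S² = 12*S³)
1/(280 + n(9)*G) = 1/(280 + (12*9³)*(-197)) = 1/(280 + (12*729)*(-197)) = 1/(280 + 8748*(-197)) = 1/(280 - 1723356) = 1/(-1723076) = -1/1723076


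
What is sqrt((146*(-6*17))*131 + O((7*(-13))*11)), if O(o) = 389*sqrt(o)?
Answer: sqrt(-1950852 + 389*I*sqrt(1001)) ≈ 4.406 + 1396.7*I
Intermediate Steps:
sqrt((146*(-6*17))*131 + O((7*(-13))*11)) = sqrt((146*(-6*17))*131 + 389*sqrt((7*(-13))*11)) = sqrt((146*(-102))*131 + 389*sqrt(-91*11)) = sqrt(-14892*131 + 389*sqrt(-1001)) = sqrt(-1950852 + 389*(I*sqrt(1001))) = sqrt(-1950852 + 389*I*sqrt(1001))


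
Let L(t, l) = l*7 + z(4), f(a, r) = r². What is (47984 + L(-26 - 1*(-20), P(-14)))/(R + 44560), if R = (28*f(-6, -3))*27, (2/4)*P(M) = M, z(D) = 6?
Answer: 23897/25682 ≈ 0.93050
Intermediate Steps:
P(M) = 2*M
L(t, l) = 6 + 7*l (L(t, l) = l*7 + 6 = 7*l + 6 = 6 + 7*l)
R = 6804 (R = (28*(-3)²)*27 = (28*9)*27 = 252*27 = 6804)
(47984 + L(-26 - 1*(-20), P(-14)))/(R + 44560) = (47984 + (6 + 7*(2*(-14))))/(6804 + 44560) = (47984 + (6 + 7*(-28)))/51364 = (47984 + (6 - 196))*(1/51364) = (47984 - 190)*(1/51364) = 47794*(1/51364) = 23897/25682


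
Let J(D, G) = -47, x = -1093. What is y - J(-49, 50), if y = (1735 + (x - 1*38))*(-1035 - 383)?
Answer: -856425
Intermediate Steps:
y = -856472 (y = (1735 + (-1093 - 1*38))*(-1035 - 383) = (1735 + (-1093 - 38))*(-1418) = (1735 - 1131)*(-1418) = 604*(-1418) = -856472)
y - J(-49, 50) = -856472 - 1*(-47) = -856472 + 47 = -856425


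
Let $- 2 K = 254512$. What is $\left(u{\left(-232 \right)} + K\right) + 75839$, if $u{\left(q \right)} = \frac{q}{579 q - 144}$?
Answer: $- \frac{864268324}{16809} \approx -51417.0$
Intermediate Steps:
$K = -127256$ ($K = \left(- \frac{1}{2}\right) 254512 = -127256$)
$u{\left(q \right)} = \frac{q}{-144 + 579 q}$
$\left(u{\left(-232 \right)} + K\right) + 75839 = \left(\frac{1}{3} \left(-232\right) \frac{1}{-48 + 193 \left(-232\right)} - 127256\right) + 75839 = \left(\frac{1}{3} \left(-232\right) \frac{1}{-48 - 44776} - 127256\right) + 75839 = \left(\frac{1}{3} \left(-232\right) \frac{1}{-44824} - 127256\right) + 75839 = \left(\frac{1}{3} \left(-232\right) \left(- \frac{1}{44824}\right) - 127256\right) + 75839 = \left(\frac{29}{16809} - 127256\right) + 75839 = - \frac{2139046075}{16809} + 75839 = - \frac{864268324}{16809}$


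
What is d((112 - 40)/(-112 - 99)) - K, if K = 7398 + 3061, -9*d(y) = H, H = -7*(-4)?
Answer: -94159/9 ≈ -10462.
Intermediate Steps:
H = 28
d(y) = -28/9 (d(y) = -⅑*28 = -28/9)
K = 10459
d((112 - 40)/(-112 - 99)) - K = -28/9 - 1*10459 = -28/9 - 10459 = -94159/9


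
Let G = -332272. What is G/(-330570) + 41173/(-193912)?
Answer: 25410484727/32050744920 ≈ 0.79282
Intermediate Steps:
G/(-330570) + 41173/(-193912) = -332272/(-330570) + 41173/(-193912) = -332272*(-1/330570) + 41173*(-1/193912) = 166136/165285 - 41173/193912 = 25410484727/32050744920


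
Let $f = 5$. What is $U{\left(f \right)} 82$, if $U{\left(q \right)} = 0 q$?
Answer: $0$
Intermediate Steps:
$U{\left(q \right)} = 0$
$U{\left(f \right)} 82 = 0 \cdot 82 = 0$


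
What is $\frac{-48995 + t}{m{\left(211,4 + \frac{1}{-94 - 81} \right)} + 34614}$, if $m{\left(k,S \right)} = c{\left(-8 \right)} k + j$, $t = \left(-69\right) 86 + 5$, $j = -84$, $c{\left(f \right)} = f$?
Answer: $- \frac{27462}{16421} \approx -1.6724$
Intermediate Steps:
$t = -5929$ ($t = -5934 + 5 = -5929$)
$m{\left(k,S \right)} = -84 - 8 k$ ($m{\left(k,S \right)} = - 8 k - 84 = -84 - 8 k$)
$\frac{-48995 + t}{m{\left(211,4 + \frac{1}{-94 - 81} \right)} + 34614} = \frac{-48995 - 5929}{\left(-84 - 1688\right) + 34614} = - \frac{54924}{\left(-84 - 1688\right) + 34614} = - \frac{54924}{-1772 + 34614} = - \frac{54924}{32842} = \left(-54924\right) \frac{1}{32842} = - \frac{27462}{16421}$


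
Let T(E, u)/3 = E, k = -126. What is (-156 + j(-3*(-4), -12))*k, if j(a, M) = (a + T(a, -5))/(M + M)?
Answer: 19908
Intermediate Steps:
T(E, u) = 3*E
j(a, M) = 2*a/M (j(a, M) = (a + 3*a)/(M + M) = (4*a)/((2*M)) = (4*a)*(1/(2*M)) = 2*a/M)
(-156 + j(-3*(-4), -12))*k = (-156 + 2*(-3*(-4))/(-12))*(-126) = (-156 + 2*12*(-1/12))*(-126) = (-156 - 2)*(-126) = -158*(-126) = 19908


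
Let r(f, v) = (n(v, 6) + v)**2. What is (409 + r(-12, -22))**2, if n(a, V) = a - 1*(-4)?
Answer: 4036081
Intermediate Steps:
n(a, V) = 4 + a (n(a, V) = a + 4 = 4 + a)
r(f, v) = (4 + 2*v)**2 (r(f, v) = ((4 + v) + v)**2 = (4 + 2*v)**2)
(409 + r(-12, -22))**2 = (409 + 4*(2 - 22)**2)**2 = (409 + 4*(-20)**2)**2 = (409 + 4*400)**2 = (409 + 1600)**2 = 2009**2 = 4036081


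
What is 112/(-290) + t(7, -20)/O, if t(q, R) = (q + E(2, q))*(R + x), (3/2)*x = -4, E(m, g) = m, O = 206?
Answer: -20558/14935 ≈ -1.3765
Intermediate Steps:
x = -8/3 (x = (2/3)*(-4) = -8/3 ≈ -2.6667)
t(q, R) = (2 + q)*(-8/3 + R) (t(q, R) = (q + 2)*(R - 8/3) = (2 + q)*(-8/3 + R))
112/(-290) + t(7, -20)/O = 112/(-290) + (-16/3 + 2*(-20) - 8/3*7 - 20*7)/206 = 112*(-1/290) + (-16/3 - 40 - 56/3 - 140)*(1/206) = -56/145 - 204*1/206 = -56/145 - 102/103 = -20558/14935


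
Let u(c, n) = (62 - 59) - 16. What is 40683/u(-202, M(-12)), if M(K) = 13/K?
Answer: -40683/13 ≈ -3129.5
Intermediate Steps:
u(c, n) = -13 (u(c, n) = 3 - 16 = -13)
40683/u(-202, M(-12)) = 40683/(-13) = 40683*(-1/13) = -40683/13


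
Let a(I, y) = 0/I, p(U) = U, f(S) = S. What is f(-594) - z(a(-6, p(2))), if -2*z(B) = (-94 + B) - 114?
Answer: -698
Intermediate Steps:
a(I, y) = 0
z(B) = 104 - B/2 (z(B) = -((-94 + B) - 114)/2 = -(-208 + B)/2 = 104 - B/2)
f(-594) - z(a(-6, p(2))) = -594 - (104 - ½*0) = -594 - (104 + 0) = -594 - 1*104 = -594 - 104 = -698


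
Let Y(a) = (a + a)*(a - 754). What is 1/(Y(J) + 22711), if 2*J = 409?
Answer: -2/404069 ≈ -4.9497e-6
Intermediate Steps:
J = 409/2 (J = (½)*409 = 409/2 ≈ 204.50)
Y(a) = 2*a*(-754 + a) (Y(a) = (2*a)*(-754 + a) = 2*a*(-754 + a))
1/(Y(J) + 22711) = 1/(2*(409/2)*(-754 + 409/2) + 22711) = 1/(2*(409/2)*(-1099/2) + 22711) = 1/(-449491/2 + 22711) = 1/(-404069/2) = -2/404069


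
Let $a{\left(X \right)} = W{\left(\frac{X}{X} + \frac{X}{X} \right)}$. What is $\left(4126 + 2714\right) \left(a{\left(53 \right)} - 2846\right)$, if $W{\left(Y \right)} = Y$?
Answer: $-19452960$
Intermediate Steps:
$a{\left(X \right)} = 2$ ($a{\left(X \right)} = \frac{X}{X} + \frac{X}{X} = 1 + 1 = 2$)
$\left(4126 + 2714\right) \left(a{\left(53 \right)} - 2846\right) = \left(4126 + 2714\right) \left(2 - 2846\right) = 6840 \left(-2844\right) = -19452960$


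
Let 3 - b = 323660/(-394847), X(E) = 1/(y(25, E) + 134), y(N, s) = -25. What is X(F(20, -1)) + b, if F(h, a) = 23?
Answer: 164788756/43038323 ≈ 3.8289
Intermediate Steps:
X(E) = 1/109 (X(E) = 1/(-25 + 134) = 1/109)
b = 1508201/394847 (b = 3 - 323660/(-394847) = 3 - 323660*(-1)/394847 = 3 - 1*(-323660/394847) = 3 + 323660/394847 = 1508201/394847 ≈ 3.8197)
X(F(20, -1)) + b = 1/109 + 1508201/394847 = 164788756/43038323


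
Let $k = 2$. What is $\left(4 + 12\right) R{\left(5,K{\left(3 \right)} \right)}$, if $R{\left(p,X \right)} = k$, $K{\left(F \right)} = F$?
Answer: $32$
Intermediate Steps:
$R{\left(p,X \right)} = 2$
$\left(4 + 12\right) R{\left(5,K{\left(3 \right)} \right)} = \left(4 + 12\right) 2 = 16 \cdot 2 = 32$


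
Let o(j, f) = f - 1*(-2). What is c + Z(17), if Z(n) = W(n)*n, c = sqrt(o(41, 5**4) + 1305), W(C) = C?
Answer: 289 + 2*sqrt(483) ≈ 332.95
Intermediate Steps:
o(j, f) = 2 + f (o(j, f) = f + 2 = 2 + f)
c = 2*sqrt(483) (c = sqrt((2 + 5**4) + 1305) = sqrt((2 + 625) + 1305) = sqrt(627 + 1305) = sqrt(1932) = 2*sqrt(483) ≈ 43.955)
Z(n) = n**2 (Z(n) = n*n = n**2)
c + Z(17) = 2*sqrt(483) + 17**2 = 2*sqrt(483) + 289 = 289 + 2*sqrt(483)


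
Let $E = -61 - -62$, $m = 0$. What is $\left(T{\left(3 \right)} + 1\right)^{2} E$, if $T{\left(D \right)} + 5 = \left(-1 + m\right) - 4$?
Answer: $81$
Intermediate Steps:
$E = 1$ ($E = -61 + 62 = 1$)
$T{\left(D \right)} = -10$ ($T{\left(D \right)} = -5 + \left(\left(-1 + 0\right) - 4\right) = -5 - 5 = -10$)
$\left(T{\left(3 \right)} + 1\right)^{2} E = \left(-10 + 1\right)^{2} \cdot 1 = \left(-9\right)^{2} \cdot 1 = 81 \cdot 1 = 81$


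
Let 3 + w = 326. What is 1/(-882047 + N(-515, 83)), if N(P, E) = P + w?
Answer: -1/882239 ≈ -1.1335e-6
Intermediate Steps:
w = 323 (w = -3 + 326 = 323)
N(P, E) = 323 + P (N(P, E) = P + 323 = 323 + P)
1/(-882047 + N(-515, 83)) = 1/(-882047 + (323 - 515)) = 1/(-882047 - 192) = 1/(-882239) = -1/882239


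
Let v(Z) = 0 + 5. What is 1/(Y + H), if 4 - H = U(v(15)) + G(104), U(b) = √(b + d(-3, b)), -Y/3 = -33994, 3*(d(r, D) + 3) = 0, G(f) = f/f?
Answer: 101985/10400940223 + √2/10400940223 ≈ 9.8055e-6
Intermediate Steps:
G(f) = 1
d(r, D) = -3 (d(r, D) = -3 + (⅓)*0 = -3 + 0 = -3)
v(Z) = 5
Y = 101982 (Y = -3*(-33994) = 101982)
U(b) = √(-3 + b) (U(b) = √(b - 3) = √(-3 + b))
H = 3 - √2 (H = 4 - (√(-3 + 5) + 1) = 4 - (√2 + 1) = 4 - (1 + √2) = 4 + (-1 - √2) = 3 - √2 ≈ 1.5858)
1/(Y + H) = 1/(101982 + (3 - √2)) = 1/(101985 - √2)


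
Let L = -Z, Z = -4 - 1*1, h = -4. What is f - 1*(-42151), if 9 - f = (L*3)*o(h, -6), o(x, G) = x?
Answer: 42220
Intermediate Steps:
Z = -5 (Z = -4 - 1 = -5)
L = 5 (L = -1*(-5) = 5)
f = 69 (f = 9 - 5*3*(-4) = 9 - 15*(-4) = 9 - 1*(-60) = 9 + 60 = 69)
f - 1*(-42151) = 69 - 1*(-42151) = 69 + 42151 = 42220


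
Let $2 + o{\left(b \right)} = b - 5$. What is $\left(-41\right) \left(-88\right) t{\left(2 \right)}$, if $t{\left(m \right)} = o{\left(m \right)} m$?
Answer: $-36080$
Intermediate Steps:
$o{\left(b \right)} = -7 + b$ ($o{\left(b \right)} = -2 + \left(b - 5\right) = -2 + \left(-5 + b\right) = -7 + b$)
$t{\left(m \right)} = m \left(-7 + m\right)$ ($t{\left(m \right)} = \left(-7 + m\right) m = m \left(-7 + m\right)$)
$\left(-41\right) \left(-88\right) t{\left(2 \right)} = \left(-41\right) \left(-88\right) 2 \left(-7 + 2\right) = 3608 \cdot 2 \left(-5\right) = 3608 \left(-10\right) = -36080$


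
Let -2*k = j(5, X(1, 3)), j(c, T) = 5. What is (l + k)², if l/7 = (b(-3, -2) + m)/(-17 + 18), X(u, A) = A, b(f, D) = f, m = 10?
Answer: 8649/4 ≈ 2162.3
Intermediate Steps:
k = -5/2 (k = -½*5 = -5/2 ≈ -2.5000)
l = 49 (l = 7*((-3 + 10)/(-17 + 18)) = 7*(7/1) = 7*(7*1) = 7*7 = 49)
(l + k)² = (49 - 5/2)² = (93/2)² = 8649/4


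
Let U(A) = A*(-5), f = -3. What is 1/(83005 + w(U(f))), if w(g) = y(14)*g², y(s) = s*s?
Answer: 1/127105 ≈ 7.8675e-6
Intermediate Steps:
U(A) = -5*A
y(s) = s²
w(g) = 196*g² (w(g) = 14²*g² = 196*g²)
1/(83005 + w(U(f))) = 1/(83005 + 196*(-5*(-3))²) = 1/(83005 + 196*15²) = 1/(83005 + 196*225) = 1/(83005 + 44100) = 1/127105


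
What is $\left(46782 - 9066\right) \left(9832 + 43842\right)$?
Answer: $2024368584$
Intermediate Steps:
$\left(46782 - 9066\right) \left(9832 + 43842\right) = 37716 \cdot 53674 = 2024368584$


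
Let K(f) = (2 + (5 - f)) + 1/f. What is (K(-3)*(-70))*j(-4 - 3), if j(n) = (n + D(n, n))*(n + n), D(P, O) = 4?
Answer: -28420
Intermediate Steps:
K(f) = 7 + 1/f - f (K(f) = (7 - f) + 1/f = 7 + 1/f - f)
j(n) = 2*n*(4 + n) (j(n) = (n + 4)*(n + n) = (4 + n)*(2*n) = 2*n*(4 + n))
(K(-3)*(-70))*j(-4 - 3) = ((7 + 1/(-3) - 1*(-3))*(-70))*(2*(-4 - 3)*(4 + (-4 - 3))) = ((7 - ⅓ + 3)*(-70))*(2*(-7)*(4 - 7)) = ((29/3)*(-70))*(2*(-7)*(-3)) = -2030/3*42 = -28420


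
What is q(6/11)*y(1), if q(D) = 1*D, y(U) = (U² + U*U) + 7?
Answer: 54/11 ≈ 4.9091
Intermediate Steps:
y(U) = 7 + 2*U² (y(U) = (U² + U²) + 7 = 2*U² + 7 = 7 + 2*U²)
q(D) = D
q(6/11)*y(1) = (6/11)*(7 + 2*1²) = (6*(1/11))*(7 + 2*1) = 6*(7 + 2)/11 = (6/11)*9 = 54/11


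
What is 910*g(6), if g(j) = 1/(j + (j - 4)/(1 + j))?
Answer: 3185/22 ≈ 144.77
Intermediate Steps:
g(j) = 1/(j + (-4 + j)/(1 + j))
910*g(6) = 910*((1 + 6)/(-4 + 6**2 + 2*6)) = 910*(7/(-4 + 36 + 12)) = 910*(7/44) = 3185/22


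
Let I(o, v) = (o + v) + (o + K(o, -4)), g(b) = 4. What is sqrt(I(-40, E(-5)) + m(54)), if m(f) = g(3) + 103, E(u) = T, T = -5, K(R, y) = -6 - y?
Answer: 2*sqrt(5) ≈ 4.4721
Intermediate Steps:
E(u) = -5
I(o, v) = -2 + v + 2*o (I(o, v) = (o + v) + (o + (-6 - 1*(-4))) = (o + v) + (o + (-6 + 4)) = (o + v) + (o - 2) = (o + v) + (-2 + o) = -2 + v + 2*o)
m(f) = 107 (m(f) = 4 + 103 = 107)
sqrt(I(-40, E(-5)) + m(54)) = sqrt((-2 - 5 + 2*(-40)) + 107) = sqrt((-2 - 5 - 80) + 107) = sqrt(-87 + 107) = sqrt(20) = 2*sqrt(5)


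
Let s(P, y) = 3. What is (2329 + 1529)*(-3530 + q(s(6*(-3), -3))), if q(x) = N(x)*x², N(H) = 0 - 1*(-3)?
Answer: -13514574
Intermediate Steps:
N(H) = 3 (N(H) = 0 + 3 = 3)
q(x) = 3*x²
(2329 + 1529)*(-3530 + q(s(6*(-3), -3))) = (2329 + 1529)*(-3530 + 3*3²) = 3858*(-3530 + 3*9) = 3858*(-3530 + 27) = 3858*(-3503) = -13514574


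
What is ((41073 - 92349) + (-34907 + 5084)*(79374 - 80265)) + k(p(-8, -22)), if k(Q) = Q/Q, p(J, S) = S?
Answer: 26521018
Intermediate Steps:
k(Q) = 1
((41073 - 92349) + (-34907 + 5084)*(79374 - 80265)) + k(p(-8, -22)) = ((41073 - 92349) + (-34907 + 5084)*(79374 - 80265)) + 1 = (-51276 - 29823*(-891)) + 1 = (-51276 + 26572293) + 1 = 26521017 + 1 = 26521018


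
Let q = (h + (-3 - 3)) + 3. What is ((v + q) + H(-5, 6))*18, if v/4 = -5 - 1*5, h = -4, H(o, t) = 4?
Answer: -774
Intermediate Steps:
q = -7 (q = (-4 + (-3 - 3)) + 3 = (-4 - 6) + 3 = -10 + 3 = -7)
v = -40 (v = 4*(-5 - 1*5) = 4*(-5 - 5) = 4*(-10) = -40)
((v + q) + H(-5, 6))*18 = ((-40 - 7) + 4)*18 = (-47 + 4)*18 = -43*18 = -774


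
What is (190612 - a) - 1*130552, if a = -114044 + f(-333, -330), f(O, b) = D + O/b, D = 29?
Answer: 19148139/110 ≈ 1.7407e+5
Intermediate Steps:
f(O, b) = 29 + O/b
a = -12541539/110 (a = -114044 + (29 - 333/(-330)) = -114044 + (29 - 333*(-1/330)) = -114044 + (29 + 111/110) = -114044 + 3301/110 = -12541539/110 ≈ -1.1401e+5)
(190612 - a) - 1*130552 = (190612 - 1*(-12541539/110)) - 1*130552 = (190612 + 12541539/110) - 130552 = 33508859/110 - 130552 = 19148139/110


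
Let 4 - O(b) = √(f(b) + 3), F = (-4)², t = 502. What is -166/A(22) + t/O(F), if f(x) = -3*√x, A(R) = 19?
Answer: 34002/475 + 1506*I/25 ≈ 71.583 + 60.24*I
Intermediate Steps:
F = 16
O(b) = 4 - √(3 - 3*√b) (O(b) = 4 - √(-3*√b + 3) = 4 - √(3 - 3*√b))
-166/A(22) + t/O(F) = -166/19 + 502/(4 - √(3 - 3*√16)) = -166*1/19 + 502/(4 - √(3 - 3*4)) = -166/19 + 502/(4 - √(3 - 12)) = -166/19 + 502/(4 - √(-9)) = -166/19 + 502/(4 - 3*I) = -166/19 + 502*((4 + 3*I)/25) = -166/19 + 502*(4 + 3*I)/25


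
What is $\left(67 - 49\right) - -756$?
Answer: $774$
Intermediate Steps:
$\left(67 - 49\right) - -756 = \left(67 - 49\right) + 756 = 18 + 756 = 774$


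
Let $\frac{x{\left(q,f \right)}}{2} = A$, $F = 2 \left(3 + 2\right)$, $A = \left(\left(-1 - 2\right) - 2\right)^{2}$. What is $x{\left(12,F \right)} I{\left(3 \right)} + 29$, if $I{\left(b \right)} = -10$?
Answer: $-471$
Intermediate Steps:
$A = 25$ ($A = \left(\left(-1 - 2\right) - 2\right)^{2} = \left(-3 - 2\right)^{2} = \left(-5\right)^{2} = 25$)
$F = 10$ ($F = 2 \cdot 5 = 10$)
$x{\left(q,f \right)} = 50$ ($x{\left(q,f \right)} = 2 \cdot 25 = 50$)
$x{\left(12,F \right)} I{\left(3 \right)} + 29 = 50 \left(-10\right) + 29 = -500 + 29 = -471$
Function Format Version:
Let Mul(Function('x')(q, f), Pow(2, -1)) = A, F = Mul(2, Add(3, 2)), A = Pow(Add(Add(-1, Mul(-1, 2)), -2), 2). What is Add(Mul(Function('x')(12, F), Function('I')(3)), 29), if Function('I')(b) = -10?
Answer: -471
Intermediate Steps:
A = 25 (A = Pow(Add(Add(-1, -2), -2), 2) = Pow(Add(-3, -2), 2) = Pow(-5, 2) = 25)
F = 10 (F = Mul(2, 5) = 10)
Function('x')(q, f) = 50 (Function('x')(q, f) = Mul(2, 25) = 50)
Add(Mul(Function('x')(12, F), Function('I')(3)), 29) = Add(Mul(50, -10), 29) = Add(-500, 29) = -471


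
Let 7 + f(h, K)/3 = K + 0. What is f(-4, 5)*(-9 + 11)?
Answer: -12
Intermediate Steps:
f(h, K) = -21 + 3*K (f(h, K) = -21 + 3*(K + 0) = -21 + 3*K)
f(-4, 5)*(-9 + 11) = (-21 + 3*5)*(-9 + 11) = (-21 + 15)*2 = -6*2 = -12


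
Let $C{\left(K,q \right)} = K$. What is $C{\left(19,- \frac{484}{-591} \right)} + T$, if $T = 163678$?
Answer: $163697$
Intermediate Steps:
$C{\left(19,- \frac{484}{-591} \right)} + T = 19 + 163678 = 163697$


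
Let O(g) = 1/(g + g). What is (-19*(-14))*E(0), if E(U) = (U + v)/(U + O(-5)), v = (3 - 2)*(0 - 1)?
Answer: 2660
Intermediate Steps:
O(g) = 1/(2*g)
v = -1 (v = 1*(-1) = -1)
E(U) = (-1 + U)/(-⅒ + U) (E(U) = (U - 1)/(U + (½)/(-5)) = (-1 + U)/(U + (½)*(-⅕)) = (-1 + U)/(U - ⅒) = (-1 + U)/(-⅒ + U))
(-19*(-14))*E(0) = (-19*(-14))*(10*(-1 + 0)/(-1 + 10*0)) = 266*(10*(-1)/(-1 + 0)) = 266*(10*(-1)/(-1)) = 266*(10*(-1)*(-1)) = 266*10 = 2660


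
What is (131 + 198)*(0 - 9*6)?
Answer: -17766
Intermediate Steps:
(131 + 198)*(0 - 9*6) = 329*(0 - 54) = 329*(-54) = -17766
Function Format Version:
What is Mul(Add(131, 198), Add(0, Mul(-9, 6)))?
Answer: -17766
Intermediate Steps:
Mul(Add(131, 198), Add(0, Mul(-9, 6))) = Mul(329, Add(0, -54)) = Mul(329, -54) = -17766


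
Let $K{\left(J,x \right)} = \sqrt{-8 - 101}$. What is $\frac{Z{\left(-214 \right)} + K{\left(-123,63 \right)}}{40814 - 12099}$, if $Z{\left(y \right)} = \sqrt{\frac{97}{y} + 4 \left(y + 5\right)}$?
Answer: $\frac{i \left(3 \sqrt{4256246} + 214 \sqrt{109}\right)}{6145010} \approx 0.0013708 i$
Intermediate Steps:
$K{\left(J,x \right)} = i \sqrt{109}$ ($K{\left(J,x \right)} = \sqrt{-109} = i \sqrt{109}$)
$Z{\left(y \right)} = \sqrt{20 + 4 y + \frac{97}{y}}$ ($Z{\left(y \right)} = \sqrt{\frac{97}{y} + 4 \left(5 + y\right)} = \sqrt{\frac{97}{y} + \left(20 + 4 y\right)} = \sqrt{20 + 4 y + \frac{97}{y}}$)
$\frac{Z{\left(-214 \right)} + K{\left(-123,63 \right)}}{40814 - 12099} = \frac{\sqrt{20 + 4 \left(-214\right) + \frac{97}{-214}} + i \sqrt{109}}{40814 - 12099} = \frac{\sqrt{20 - 856 + 97 \left(- \frac{1}{214}\right)} + i \sqrt{109}}{28715} = \left(\sqrt{20 - 856 - \frac{97}{214}} + i \sqrt{109}\right) \frac{1}{28715} = \left(\sqrt{- \frac{179001}{214}} + i \sqrt{109}\right) \frac{1}{28715} = \left(\frac{3 i \sqrt{4256246}}{214} + i \sqrt{109}\right) \frac{1}{28715} = \left(i \sqrt{109} + \frac{3 i \sqrt{4256246}}{214}\right) \frac{1}{28715} = \frac{i \sqrt{109}}{28715} + \frac{3 i \sqrt{4256246}}{6145010}$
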